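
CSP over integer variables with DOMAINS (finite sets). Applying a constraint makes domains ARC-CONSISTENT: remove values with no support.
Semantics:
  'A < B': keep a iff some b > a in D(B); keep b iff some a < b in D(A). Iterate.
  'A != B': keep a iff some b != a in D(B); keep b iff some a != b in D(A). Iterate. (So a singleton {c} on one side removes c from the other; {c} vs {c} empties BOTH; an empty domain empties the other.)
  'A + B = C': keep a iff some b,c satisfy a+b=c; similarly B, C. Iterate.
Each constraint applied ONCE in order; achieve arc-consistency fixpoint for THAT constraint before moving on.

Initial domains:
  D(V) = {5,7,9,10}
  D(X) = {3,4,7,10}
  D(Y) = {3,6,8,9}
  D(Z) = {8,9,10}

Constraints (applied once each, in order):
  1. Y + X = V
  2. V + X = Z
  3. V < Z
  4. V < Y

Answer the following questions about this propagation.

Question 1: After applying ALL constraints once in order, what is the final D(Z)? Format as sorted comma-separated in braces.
Answer: {10}

Derivation:
Constraint 1 (Y + X = V) on D(Y)={3,6,8,9} D(X)={3,4,7,10} D(V)={5,7,9,10}: Y {3,6,8,9}->{3,6}; X {3,4,7,10}->{3,4,7}; V {5,7,9,10}->{7,9,10}
Constraint 2 (V + X = Z) on D(V)={7,9,10} D(X)={3,4,7} D(Z)={8,9,10}: V {7,9,10}->{7}; X {3,4,7}->{3}; Z {8,9,10}->{10}
Constraint 3 (V < Z) on D(V)={7} D(Z)={10}: no change
Constraint 4 (V < Y) on D(V)={7} D(Y)={3,6}: V {7}->{}; Y {3,6}->{}
So after all 4 constraints: D(Z) = {10}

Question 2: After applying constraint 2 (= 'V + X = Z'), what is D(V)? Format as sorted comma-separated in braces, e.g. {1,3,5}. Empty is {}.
Constraint 1 (Y + X = V) on D(Y)={3,6,8,9} D(X)={3,4,7,10} D(V)={5,7,9,10}: Y {3,6,8,9}->{3,6}; X {3,4,7,10}->{3,4,7}; V {5,7,9,10}->{7,9,10}
Constraint 2 (V + X = Z) on D(V)={7,9,10} D(X)={3,4,7} D(Z)={8,9,10}: V {7,9,10}->{7}; X {3,4,7}->{3}; Z {8,9,10}->{10}
So after constraint 2: D(V) = {7}

Answer: {7}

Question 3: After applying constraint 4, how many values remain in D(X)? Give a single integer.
Answer: 1

Derivation:
Constraint 1 (Y + X = V) on D(Y)={3,6,8,9} D(X)={3,4,7,10} D(V)={5,7,9,10}: Y {3,6,8,9}->{3,6}; X {3,4,7,10}->{3,4,7}; V {5,7,9,10}->{7,9,10}
Constraint 2 (V + X = Z) on D(V)={7,9,10} D(X)={3,4,7} D(Z)={8,9,10}: V {7,9,10}->{7}; X {3,4,7}->{3}; Z {8,9,10}->{10}
Constraint 3 (V < Z) on D(V)={7} D(Z)={10}: no change
Constraint 4 (V < Y) on D(V)={7} D(Y)={3,6}: V {7}->{}; Y {3,6}->{}
So after constraint 4: D(X)={3}, size = 1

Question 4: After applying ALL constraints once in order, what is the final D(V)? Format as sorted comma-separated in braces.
Constraint 1 (Y + X = V) on D(Y)={3,6,8,9} D(X)={3,4,7,10} D(V)={5,7,9,10}: Y {3,6,8,9}->{3,6}; X {3,4,7,10}->{3,4,7}; V {5,7,9,10}->{7,9,10}
Constraint 2 (V + X = Z) on D(V)={7,9,10} D(X)={3,4,7} D(Z)={8,9,10}: V {7,9,10}->{7}; X {3,4,7}->{3}; Z {8,9,10}->{10}
Constraint 3 (V < Z) on D(V)={7} D(Z)={10}: no change
Constraint 4 (V < Y) on D(V)={7} D(Y)={3,6}: V {7}->{}; Y {3,6}->{}
So after all 4 constraints: D(V) = {}

Answer: {}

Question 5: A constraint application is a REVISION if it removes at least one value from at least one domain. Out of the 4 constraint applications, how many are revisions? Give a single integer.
Answer: 3

Derivation:
Constraint 1 (Y + X = V) on D(Y)={3,6,8,9} D(X)={3,4,7,10} D(V)={5,7,9,10}: Y {3,6,8,9}->{3,6}; X {3,4,7,10}->{3,4,7}; V {5,7,9,10}->{7,9,10} => REVISION
Constraint 2 (V + X = Z) on D(V)={7,9,10} D(X)={3,4,7} D(Z)={8,9,10}: V {7,9,10}->{7}; X {3,4,7}->{3}; Z {8,9,10}->{10} => REVISION
Constraint 3 (V < Z) on D(V)={7} D(Z)={10}: no change => not a revision
Constraint 4 (V < Y) on D(V)={7} D(Y)={3,6}: V {7}->{}; Y {3,6}->{} => REVISION
Total revisions = 3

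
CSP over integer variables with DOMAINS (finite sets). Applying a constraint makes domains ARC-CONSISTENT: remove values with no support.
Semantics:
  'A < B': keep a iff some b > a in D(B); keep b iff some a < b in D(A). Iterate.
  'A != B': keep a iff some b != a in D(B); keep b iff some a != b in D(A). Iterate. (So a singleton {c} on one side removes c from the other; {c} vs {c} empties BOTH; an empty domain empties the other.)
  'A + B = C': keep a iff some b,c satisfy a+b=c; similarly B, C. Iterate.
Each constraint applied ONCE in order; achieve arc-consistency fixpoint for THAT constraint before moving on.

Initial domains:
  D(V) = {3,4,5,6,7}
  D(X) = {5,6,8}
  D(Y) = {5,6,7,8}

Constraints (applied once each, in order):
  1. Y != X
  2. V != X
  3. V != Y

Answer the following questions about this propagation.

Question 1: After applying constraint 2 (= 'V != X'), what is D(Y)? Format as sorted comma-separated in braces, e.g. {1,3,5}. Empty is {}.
Answer: {5,6,7,8}

Derivation:
Constraint 1 (Y != X) on D(Y)={5,6,7,8} D(X)={5,6,8}: no change
Constraint 2 (V != X) on D(V)={3,4,5,6,7} D(X)={5,6,8}: no change
So after constraint 2: D(Y) = {5,6,7,8}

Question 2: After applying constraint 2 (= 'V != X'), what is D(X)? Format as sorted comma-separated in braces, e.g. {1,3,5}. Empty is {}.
Constraint 1 (Y != X) on D(Y)={5,6,7,8} D(X)={5,6,8}: no change
Constraint 2 (V != X) on D(V)={3,4,5,6,7} D(X)={5,6,8}: no change
So after constraint 2: D(X) = {5,6,8}

Answer: {5,6,8}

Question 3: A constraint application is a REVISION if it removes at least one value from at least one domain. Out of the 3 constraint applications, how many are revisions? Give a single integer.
Constraint 1 (Y != X) on D(Y)={5,6,7,8} D(X)={5,6,8}: no change => not a revision
Constraint 2 (V != X) on D(V)={3,4,5,6,7} D(X)={5,6,8}: no change => not a revision
Constraint 3 (V != Y) on D(V)={3,4,5,6,7} D(Y)={5,6,7,8}: no change => not a revision
Total revisions = 0

Answer: 0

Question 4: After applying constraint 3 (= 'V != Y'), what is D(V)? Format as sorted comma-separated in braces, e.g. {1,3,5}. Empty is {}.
Answer: {3,4,5,6,7}

Derivation:
Constraint 1 (Y != X) on D(Y)={5,6,7,8} D(X)={5,6,8}: no change
Constraint 2 (V != X) on D(V)={3,4,5,6,7} D(X)={5,6,8}: no change
Constraint 3 (V != Y) on D(V)={3,4,5,6,7} D(Y)={5,6,7,8}: no change
So after constraint 3: D(V) = {3,4,5,6,7}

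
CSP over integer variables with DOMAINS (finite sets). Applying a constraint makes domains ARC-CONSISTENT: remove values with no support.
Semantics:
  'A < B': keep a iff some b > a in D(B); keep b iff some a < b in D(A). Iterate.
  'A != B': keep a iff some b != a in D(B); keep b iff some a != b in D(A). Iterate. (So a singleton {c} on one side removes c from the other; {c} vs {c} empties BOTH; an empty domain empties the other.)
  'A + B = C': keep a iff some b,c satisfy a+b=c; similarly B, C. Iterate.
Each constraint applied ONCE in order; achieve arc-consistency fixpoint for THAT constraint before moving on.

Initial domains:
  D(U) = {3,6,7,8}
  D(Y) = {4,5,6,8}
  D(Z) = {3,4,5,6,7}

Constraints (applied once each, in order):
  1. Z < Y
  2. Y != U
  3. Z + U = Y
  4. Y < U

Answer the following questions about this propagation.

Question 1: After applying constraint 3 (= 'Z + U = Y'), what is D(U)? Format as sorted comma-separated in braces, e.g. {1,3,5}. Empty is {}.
Constraint 1 (Z < Y) on D(Z)={3,4,5,6,7} D(Y)={4,5,6,8}: no change
Constraint 2 (Y != U) on D(Y)={4,5,6,8} D(U)={3,6,7,8}: no change
Constraint 3 (Z + U = Y) on D(Z)={3,4,5,6,7} D(U)={3,6,7,8} D(Y)={4,5,6,8}: Z {3,4,5,6,7}->{3,5}; U {3,6,7,8}->{3}; Y {4,5,6,8}->{6,8}
So after constraint 3: D(U) = {3}

Answer: {3}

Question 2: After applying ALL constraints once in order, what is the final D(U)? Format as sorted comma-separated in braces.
Answer: {}

Derivation:
Constraint 1 (Z < Y) on D(Z)={3,4,5,6,7} D(Y)={4,5,6,8}: no change
Constraint 2 (Y != U) on D(Y)={4,5,6,8} D(U)={3,6,7,8}: no change
Constraint 3 (Z + U = Y) on D(Z)={3,4,5,6,7} D(U)={3,6,7,8} D(Y)={4,5,6,8}: Z {3,4,5,6,7}->{3,5}; U {3,6,7,8}->{3}; Y {4,5,6,8}->{6,8}
Constraint 4 (Y < U) on D(Y)={6,8} D(U)={3}: Y {6,8}->{}; U {3}->{}
So after all 4 constraints: D(U) = {}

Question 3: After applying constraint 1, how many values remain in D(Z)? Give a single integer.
Constraint 1 (Z < Y) on D(Z)={3,4,5,6,7} D(Y)={4,5,6,8}: no change
So after constraint 1: D(Z)={3,4,5,6,7}, size = 5

Answer: 5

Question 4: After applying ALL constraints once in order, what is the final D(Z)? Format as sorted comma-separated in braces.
Constraint 1 (Z < Y) on D(Z)={3,4,5,6,7} D(Y)={4,5,6,8}: no change
Constraint 2 (Y != U) on D(Y)={4,5,6,8} D(U)={3,6,7,8}: no change
Constraint 3 (Z + U = Y) on D(Z)={3,4,5,6,7} D(U)={3,6,7,8} D(Y)={4,5,6,8}: Z {3,4,5,6,7}->{3,5}; U {3,6,7,8}->{3}; Y {4,5,6,8}->{6,8}
Constraint 4 (Y < U) on D(Y)={6,8} D(U)={3}: Y {6,8}->{}; U {3}->{}
So after all 4 constraints: D(Z) = {3,5}

Answer: {3,5}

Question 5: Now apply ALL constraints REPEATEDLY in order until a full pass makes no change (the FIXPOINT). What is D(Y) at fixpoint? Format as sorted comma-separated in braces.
Answer: {}

Derivation:
pass 0 (initial): D(Y)={4,5,6,8}
pass 1: U {3,6,7,8}->{}; Y {4,5,6,8}->{}; Z {3,4,5,6,7}->{3,5}
pass 2: Z {3,5}->{}
pass 3: no change
Fixpoint after 3 passes: D(Y) = {}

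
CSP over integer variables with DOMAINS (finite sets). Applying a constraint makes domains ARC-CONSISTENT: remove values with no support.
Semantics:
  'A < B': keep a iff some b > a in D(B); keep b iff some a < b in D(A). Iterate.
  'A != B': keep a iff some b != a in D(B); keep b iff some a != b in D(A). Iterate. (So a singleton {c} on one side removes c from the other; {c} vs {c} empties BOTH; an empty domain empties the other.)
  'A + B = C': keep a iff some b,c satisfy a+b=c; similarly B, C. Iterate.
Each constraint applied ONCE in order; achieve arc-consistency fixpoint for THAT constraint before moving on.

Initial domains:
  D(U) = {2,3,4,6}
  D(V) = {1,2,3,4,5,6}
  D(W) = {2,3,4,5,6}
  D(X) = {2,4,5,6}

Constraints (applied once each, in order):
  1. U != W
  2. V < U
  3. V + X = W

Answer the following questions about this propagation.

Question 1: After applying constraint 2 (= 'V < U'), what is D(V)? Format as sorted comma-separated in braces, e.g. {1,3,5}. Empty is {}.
Answer: {1,2,3,4,5}

Derivation:
Constraint 1 (U != W) on D(U)={2,3,4,6} D(W)={2,3,4,5,6}: no change
Constraint 2 (V < U) on D(V)={1,2,3,4,5,6} D(U)={2,3,4,6}: V {1,2,3,4,5,6}->{1,2,3,4,5}
So after constraint 2: D(V) = {1,2,3,4,5}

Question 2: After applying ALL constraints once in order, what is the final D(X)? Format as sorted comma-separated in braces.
Constraint 1 (U != W) on D(U)={2,3,4,6} D(W)={2,3,4,5,6}: no change
Constraint 2 (V < U) on D(V)={1,2,3,4,5,6} D(U)={2,3,4,6}: V {1,2,3,4,5,6}->{1,2,3,4,5}
Constraint 3 (V + X = W) on D(V)={1,2,3,4,5} D(X)={2,4,5,6} D(W)={2,3,4,5,6}: V {1,2,3,4,5}->{1,2,3,4}; X {2,4,5,6}->{2,4,5}; W {2,3,4,5,6}->{3,4,5,6}
So after all 3 constraints: D(X) = {2,4,5}

Answer: {2,4,5}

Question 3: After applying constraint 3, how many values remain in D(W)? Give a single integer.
Constraint 1 (U != W) on D(U)={2,3,4,6} D(W)={2,3,4,5,6}: no change
Constraint 2 (V < U) on D(V)={1,2,3,4,5,6} D(U)={2,3,4,6}: V {1,2,3,4,5,6}->{1,2,3,4,5}
Constraint 3 (V + X = W) on D(V)={1,2,3,4,5} D(X)={2,4,5,6} D(W)={2,3,4,5,6}: V {1,2,3,4,5}->{1,2,3,4}; X {2,4,5,6}->{2,4,5}; W {2,3,4,5,6}->{3,4,5,6}
So after constraint 3: D(W)={3,4,5,6}, size = 4

Answer: 4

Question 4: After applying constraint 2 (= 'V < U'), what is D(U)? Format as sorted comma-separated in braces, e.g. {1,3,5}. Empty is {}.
Constraint 1 (U != W) on D(U)={2,3,4,6} D(W)={2,3,4,5,6}: no change
Constraint 2 (V < U) on D(V)={1,2,3,4,5,6} D(U)={2,3,4,6}: V {1,2,3,4,5,6}->{1,2,3,4,5}
So after constraint 2: D(U) = {2,3,4,6}

Answer: {2,3,4,6}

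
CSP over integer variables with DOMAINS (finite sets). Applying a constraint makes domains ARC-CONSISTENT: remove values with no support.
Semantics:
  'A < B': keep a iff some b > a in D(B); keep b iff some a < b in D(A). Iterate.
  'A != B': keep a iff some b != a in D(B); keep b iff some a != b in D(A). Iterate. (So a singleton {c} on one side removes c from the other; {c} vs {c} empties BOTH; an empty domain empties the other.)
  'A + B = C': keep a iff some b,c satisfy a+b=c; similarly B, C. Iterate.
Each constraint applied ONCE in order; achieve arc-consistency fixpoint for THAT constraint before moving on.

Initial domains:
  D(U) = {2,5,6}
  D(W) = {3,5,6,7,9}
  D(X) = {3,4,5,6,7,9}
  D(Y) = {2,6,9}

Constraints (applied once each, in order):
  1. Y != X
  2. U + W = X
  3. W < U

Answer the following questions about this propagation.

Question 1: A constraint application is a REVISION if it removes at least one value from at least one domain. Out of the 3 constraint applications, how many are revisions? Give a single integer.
Constraint 1 (Y != X) on D(Y)={2,6,9} D(X)={3,4,5,6,7,9}: no change => not a revision
Constraint 2 (U + W = X) on D(U)={2,5,6} D(W)={3,5,6,7,9} D(X)={3,4,5,6,7,9}: U {2,5,6}->{2,6}; W {3,5,6,7,9}->{3,5,7}; X {3,4,5,6,7,9}->{5,7,9} => REVISION
Constraint 3 (W < U) on D(W)={3,5,7} D(U)={2,6}: W {3,5,7}->{3,5}; U {2,6}->{6} => REVISION
Total revisions = 2

Answer: 2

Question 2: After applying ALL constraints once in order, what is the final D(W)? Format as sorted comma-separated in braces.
Constraint 1 (Y != X) on D(Y)={2,6,9} D(X)={3,4,5,6,7,9}: no change
Constraint 2 (U + W = X) on D(U)={2,5,6} D(W)={3,5,6,7,9} D(X)={3,4,5,6,7,9}: U {2,5,6}->{2,6}; W {3,5,6,7,9}->{3,5,7}; X {3,4,5,6,7,9}->{5,7,9}
Constraint 3 (W < U) on D(W)={3,5,7} D(U)={2,6}: W {3,5,7}->{3,5}; U {2,6}->{6}
So after all 3 constraints: D(W) = {3,5}

Answer: {3,5}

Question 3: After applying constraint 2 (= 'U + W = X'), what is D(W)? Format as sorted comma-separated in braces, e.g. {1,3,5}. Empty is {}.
Answer: {3,5,7}

Derivation:
Constraint 1 (Y != X) on D(Y)={2,6,9} D(X)={3,4,5,6,7,9}: no change
Constraint 2 (U + W = X) on D(U)={2,5,6} D(W)={3,5,6,7,9} D(X)={3,4,5,6,7,9}: U {2,5,6}->{2,6}; W {3,5,6,7,9}->{3,5,7}; X {3,4,5,6,7,9}->{5,7,9}
So after constraint 2: D(W) = {3,5,7}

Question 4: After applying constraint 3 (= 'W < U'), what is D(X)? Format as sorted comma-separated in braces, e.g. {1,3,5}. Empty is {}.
Constraint 1 (Y != X) on D(Y)={2,6,9} D(X)={3,4,5,6,7,9}: no change
Constraint 2 (U + W = X) on D(U)={2,5,6} D(W)={3,5,6,7,9} D(X)={3,4,5,6,7,9}: U {2,5,6}->{2,6}; W {3,5,6,7,9}->{3,5,7}; X {3,4,5,6,7,9}->{5,7,9}
Constraint 3 (W < U) on D(W)={3,5,7} D(U)={2,6}: W {3,5,7}->{3,5}; U {2,6}->{6}
So after constraint 3: D(X) = {5,7,9}

Answer: {5,7,9}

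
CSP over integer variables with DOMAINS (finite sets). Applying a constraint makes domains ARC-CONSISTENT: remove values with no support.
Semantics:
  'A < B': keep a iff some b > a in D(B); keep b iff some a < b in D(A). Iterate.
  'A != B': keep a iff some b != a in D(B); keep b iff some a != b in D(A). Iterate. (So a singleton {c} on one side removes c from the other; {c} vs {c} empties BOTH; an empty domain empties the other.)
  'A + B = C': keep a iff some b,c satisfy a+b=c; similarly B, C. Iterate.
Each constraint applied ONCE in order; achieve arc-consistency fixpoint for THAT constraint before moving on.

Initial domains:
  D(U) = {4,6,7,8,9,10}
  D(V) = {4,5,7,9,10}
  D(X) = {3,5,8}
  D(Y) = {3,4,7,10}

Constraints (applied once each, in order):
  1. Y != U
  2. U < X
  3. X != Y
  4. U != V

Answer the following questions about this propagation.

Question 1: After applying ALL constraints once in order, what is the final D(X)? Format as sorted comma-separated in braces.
Constraint 1 (Y != U) on D(Y)={3,4,7,10} D(U)={4,6,7,8,9,10}: no change
Constraint 2 (U < X) on D(U)={4,6,7,8,9,10} D(X)={3,5,8}: U {4,6,7,8,9,10}->{4,6,7}; X {3,5,8}->{5,8}
Constraint 3 (X != Y) on D(X)={5,8} D(Y)={3,4,7,10}: no change
Constraint 4 (U != V) on D(U)={4,6,7} D(V)={4,5,7,9,10}: no change
So after all 4 constraints: D(X) = {5,8}

Answer: {5,8}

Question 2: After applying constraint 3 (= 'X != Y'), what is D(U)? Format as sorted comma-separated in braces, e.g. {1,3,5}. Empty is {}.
Answer: {4,6,7}

Derivation:
Constraint 1 (Y != U) on D(Y)={3,4,7,10} D(U)={4,6,7,8,9,10}: no change
Constraint 2 (U < X) on D(U)={4,6,7,8,9,10} D(X)={3,5,8}: U {4,6,7,8,9,10}->{4,6,7}; X {3,5,8}->{5,8}
Constraint 3 (X != Y) on D(X)={5,8} D(Y)={3,4,7,10}: no change
So after constraint 3: D(U) = {4,6,7}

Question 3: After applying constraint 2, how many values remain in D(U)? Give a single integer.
Constraint 1 (Y != U) on D(Y)={3,4,7,10} D(U)={4,6,7,8,9,10}: no change
Constraint 2 (U < X) on D(U)={4,6,7,8,9,10} D(X)={3,5,8}: U {4,6,7,8,9,10}->{4,6,7}; X {3,5,8}->{5,8}
So after constraint 2: D(U)={4,6,7}, size = 3

Answer: 3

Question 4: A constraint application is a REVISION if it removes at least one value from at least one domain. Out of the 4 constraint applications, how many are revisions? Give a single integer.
Answer: 1

Derivation:
Constraint 1 (Y != U) on D(Y)={3,4,7,10} D(U)={4,6,7,8,9,10}: no change => not a revision
Constraint 2 (U < X) on D(U)={4,6,7,8,9,10} D(X)={3,5,8}: U {4,6,7,8,9,10}->{4,6,7}; X {3,5,8}->{5,8} => REVISION
Constraint 3 (X != Y) on D(X)={5,8} D(Y)={3,4,7,10}: no change => not a revision
Constraint 4 (U != V) on D(U)={4,6,7} D(V)={4,5,7,9,10}: no change => not a revision
Total revisions = 1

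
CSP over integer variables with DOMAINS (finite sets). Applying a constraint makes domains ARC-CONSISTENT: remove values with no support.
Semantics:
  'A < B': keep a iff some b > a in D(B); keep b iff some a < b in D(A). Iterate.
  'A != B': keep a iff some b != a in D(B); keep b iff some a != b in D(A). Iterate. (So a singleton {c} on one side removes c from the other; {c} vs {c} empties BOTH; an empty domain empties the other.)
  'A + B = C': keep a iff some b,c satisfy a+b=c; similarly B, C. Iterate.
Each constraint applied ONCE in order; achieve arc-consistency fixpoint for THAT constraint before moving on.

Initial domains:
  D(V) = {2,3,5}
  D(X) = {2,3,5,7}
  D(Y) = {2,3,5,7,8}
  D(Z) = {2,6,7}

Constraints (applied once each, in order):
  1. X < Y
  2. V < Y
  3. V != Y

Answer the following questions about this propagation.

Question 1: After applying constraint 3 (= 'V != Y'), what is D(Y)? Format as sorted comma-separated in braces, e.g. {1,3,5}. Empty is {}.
Constraint 1 (X < Y) on D(X)={2,3,5,7} D(Y)={2,3,5,7,8}: Y {2,3,5,7,8}->{3,5,7,8}
Constraint 2 (V < Y) on D(V)={2,3,5} D(Y)={3,5,7,8}: no change
Constraint 3 (V != Y) on D(V)={2,3,5} D(Y)={3,5,7,8}: no change
So after constraint 3: D(Y) = {3,5,7,8}

Answer: {3,5,7,8}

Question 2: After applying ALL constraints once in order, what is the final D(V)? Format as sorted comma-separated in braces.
Answer: {2,3,5}

Derivation:
Constraint 1 (X < Y) on D(X)={2,3,5,7} D(Y)={2,3,5,7,8}: Y {2,3,5,7,8}->{3,5,7,8}
Constraint 2 (V < Y) on D(V)={2,3,5} D(Y)={3,5,7,8}: no change
Constraint 3 (V != Y) on D(V)={2,3,5} D(Y)={3,5,7,8}: no change
So after all 3 constraints: D(V) = {2,3,5}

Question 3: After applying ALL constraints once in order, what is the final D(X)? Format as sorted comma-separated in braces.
Constraint 1 (X < Y) on D(X)={2,3,5,7} D(Y)={2,3,5,7,8}: Y {2,3,5,7,8}->{3,5,7,8}
Constraint 2 (V < Y) on D(V)={2,3,5} D(Y)={3,5,7,8}: no change
Constraint 3 (V != Y) on D(V)={2,3,5} D(Y)={3,5,7,8}: no change
So after all 3 constraints: D(X) = {2,3,5,7}

Answer: {2,3,5,7}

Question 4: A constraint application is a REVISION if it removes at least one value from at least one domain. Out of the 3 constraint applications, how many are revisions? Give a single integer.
Answer: 1

Derivation:
Constraint 1 (X < Y) on D(X)={2,3,5,7} D(Y)={2,3,5,7,8}: Y {2,3,5,7,8}->{3,5,7,8} => REVISION
Constraint 2 (V < Y) on D(V)={2,3,5} D(Y)={3,5,7,8}: no change => not a revision
Constraint 3 (V != Y) on D(V)={2,3,5} D(Y)={3,5,7,8}: no change => not a revision
Total revisions = 1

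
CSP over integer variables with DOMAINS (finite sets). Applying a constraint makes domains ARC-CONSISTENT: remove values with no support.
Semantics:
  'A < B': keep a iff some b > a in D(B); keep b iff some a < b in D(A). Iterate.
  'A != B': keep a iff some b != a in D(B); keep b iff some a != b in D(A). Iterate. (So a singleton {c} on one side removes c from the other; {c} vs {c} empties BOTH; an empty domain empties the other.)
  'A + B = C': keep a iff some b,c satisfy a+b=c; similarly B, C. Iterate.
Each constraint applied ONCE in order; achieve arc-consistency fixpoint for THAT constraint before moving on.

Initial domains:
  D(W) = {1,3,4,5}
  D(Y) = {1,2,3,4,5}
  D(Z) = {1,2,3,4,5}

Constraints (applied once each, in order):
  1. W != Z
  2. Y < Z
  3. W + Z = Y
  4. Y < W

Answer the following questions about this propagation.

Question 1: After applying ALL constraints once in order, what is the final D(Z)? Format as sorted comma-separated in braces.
Answer: {2,3}

Derivation:
Constraint 1 (W != Z) on D(W)={1,3,4,5} D(Z)={1,2,3,4,5}: no change
Constraint 2 (Y < Z) on D(Y)={1,2,3,4,5} D(Z)={1,2,3,4,5}: Y {1,2,3,4,5}->{1,2,3,4}; Z {1,2,3,4,5}->{2,3,4,5}
Constraint 3 (W + Z = Y) on D(W)={1,3,4,5} D(Z)={2,3,4,5} D(Y)={1,2,3,4}: W {1,3,4,5}->{1}; Z {2,3,4,5}->{2,3}; Y {1,2,3,4}->{3,4}
Constraint 4 (Y < W) on D(Y)={3,4} D(W)={1}: Y {3,4}->{}; W {1}->{}
So after all 4 constraints: D(Z) = {2,3}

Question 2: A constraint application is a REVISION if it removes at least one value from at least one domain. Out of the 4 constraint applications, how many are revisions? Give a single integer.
Constraint 1 (W != Z) on D(W)={1,3,4,5} D(Z)={1,2,3,4,5}: no change => not a revision
Constraint 2 (Y < Z) on D(Y)={1,2,3,4,5} D(Z)={1,2,3,4,5}: Y {1,2,3,4,5}->{1,2,3,4}; Z {1,2,3,4,5}->{2,3,4,5} => REVISION
Constraint 3 (W + Z = Y) on D(W)={1,3,4,5} D(Z)={2,3,4,5} D(Y)={1,2,3,4}: W {1,3,4,5}->{1}; Z {2,3,4,5}->{2,3}; Y {1,2,3,4}->{3,4} => REVISION
Constraint 4 (Y < W) on D(Y)={3,4} D(W)={1}: Y {3,4}->{}; W {1}->{} => REVISION
Total revisions = 3

Answer: 3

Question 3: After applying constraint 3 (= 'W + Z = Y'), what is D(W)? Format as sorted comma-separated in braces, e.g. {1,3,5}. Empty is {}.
Constraint 1 (W != Z) on D(W)={1,3,4,5} D(Z)={1,2,3,4,5}: no change
Constraint 2 (Y < Z) on D(Y)={1,2,3,4,5} D(Z)={1,2,3,4,5}: Y {1,2,3,4,5}->{1,2,3,4}; Z {1,2,3,4,5}->{2,3,4,5}
Constraint 3 (W + Z = Y) on D(W)={1,3,4,5} D(Z)={2,3,4,5} D(Y)={1,2,3,4}: W {1,3,4,5}->{1}; Z {2,3,4,5}->{2,3}; Y {1,2,3,4}->{3,4}
So after constraint 3: D(W) = {1}

Answer: {1}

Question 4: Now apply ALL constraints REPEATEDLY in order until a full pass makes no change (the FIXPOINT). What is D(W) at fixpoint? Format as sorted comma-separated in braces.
pass 0 (initial): D(W)={1,3,4,5}
pass 1: W {1,3,4,5}->{}; Y {1,2,3,4,5}->{}; Z {1,2,3,4,5}->{2,3}
pass 2: Z {2,3}->{}
pass 3: no change
Fixpoint after 3 passes: D(W) = {}

Answer: {}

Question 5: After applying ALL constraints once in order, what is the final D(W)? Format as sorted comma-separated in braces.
Answer: {}

Derivation:
Constraint 1 (W != Z) on D(W)={1,3,4,5} D(Z)={1,2,3,4,5}: no change
Constraint 2 (Y < Z) on D(Y)={1,2,3,4,5} D(Z)={1,2,3,4,5}: Y {1,2,3,4,5}->{1,2,3,4}; Z {1,2,3,4,5}->{2,3,4,5}
Constraint 3 (W + Z = Y) on D(W)={1,3,4,5} D(Z)={2,3,4,5} D(Y)={1,2,3,4}: W {1,3,4,5}->{1}; Z {2,3,4,5}->{2,3}; Y {1,2,3,4}->{3,4}
Constraint 4 (Y < W) on D(Y)={3,4} D(W)={1}: Y {3,4}->{}; W {1}->{}
So after all 4 constraints: D(W) = {}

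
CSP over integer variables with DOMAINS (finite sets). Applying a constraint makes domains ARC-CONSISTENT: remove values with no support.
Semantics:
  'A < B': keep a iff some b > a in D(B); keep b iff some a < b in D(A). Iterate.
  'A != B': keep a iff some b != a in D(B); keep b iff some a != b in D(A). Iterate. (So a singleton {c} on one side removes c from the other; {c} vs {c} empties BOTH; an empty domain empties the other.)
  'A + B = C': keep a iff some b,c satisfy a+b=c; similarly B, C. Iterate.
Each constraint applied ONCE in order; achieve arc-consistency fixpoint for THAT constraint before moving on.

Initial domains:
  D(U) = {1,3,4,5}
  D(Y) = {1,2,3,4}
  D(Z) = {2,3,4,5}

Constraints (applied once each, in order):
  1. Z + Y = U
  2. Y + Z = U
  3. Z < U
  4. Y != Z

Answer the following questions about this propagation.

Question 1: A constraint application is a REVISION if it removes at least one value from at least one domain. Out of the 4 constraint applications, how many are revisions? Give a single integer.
Answer: 1

Derivation:
Constraint 1 (Z + Y = U) on D(Z)={2,3,4,5} D(Y)={1,2,3,4} D(U)={1,3,4,5}: Z {2,3,4,5}->{2,3,4}; Y {1,2,3,4}->{1,2,3}; U {1,3,4,5}->{3,4,5} => REVISION
Constraint 2 (Y + Z = U) on D(Y)={1,2,3} D(Z)={2,3,4} D(U)={3,4,5}: no change => not a revision
Constraint 3 (Z < U) on D(Z)={2,3,4} D(U)={3,4,5}: no change => not a revision
Constraint 4 (Y != Z) on D(Y)={1,2,3} D(Z)={2,3,4}: no change => not a revision
Total revisions = 1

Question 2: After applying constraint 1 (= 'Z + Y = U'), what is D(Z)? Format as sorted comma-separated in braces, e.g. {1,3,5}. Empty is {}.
Answer: {2,3,4}

Derivation:
Constraint 1 (Z + Y = U) on D(Z)={2,3,4,5} D(Y)={1,2,3,4} D(U)={1,3,4,5}: Z {2,3,4,5}->{2,3,4}; Y {1,2,3,4}->{1,2,3}; U {1,3,4,5}->{3,4,5}
So after constraint 1: D(Z) = {2,3,4}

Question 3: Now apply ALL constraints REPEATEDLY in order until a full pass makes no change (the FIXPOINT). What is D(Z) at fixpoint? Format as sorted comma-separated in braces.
pass 0 (initial): D(Z)={2,3,4,5}
pass 1: U {1,3,4,5}->{3,4,5}; Y {1,2,3,4}->{1,2,3}; Z {2,3,4,5}->{2,3,4}
pass 2: no change
Fixpoint after 2 passes: D(Z) = {2,3,4}

Answer: {2,3,4}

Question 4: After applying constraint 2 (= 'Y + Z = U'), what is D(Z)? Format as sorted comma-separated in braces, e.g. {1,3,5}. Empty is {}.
Constraint 1 (Z + Y = U) on D(Z)={2,3,4,5} D(Y)={1,2,3,4} D(U)={1,3,4,5}: Z {2,3,4,5}->{2,3,4}; Y {1,2,3,4}->{1,2,3}; U {1,3,4,5}->{3,4,5}
Constraint 2 (Y + Z = U) on D(Y)={1,2,3} D(Z)={2,3,4} D(U)={3,4,5}: no change
So after constraint 2: D(Z) = {2,3,4}

Answer: {2,3,4}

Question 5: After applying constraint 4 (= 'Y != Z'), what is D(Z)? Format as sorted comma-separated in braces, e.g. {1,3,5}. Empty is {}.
Answer: {2,3,4}

Derivation:
Constraint 1 (Z + Y = U) on D(Z)={2,3,4,5} D(Y)={1,2,3,4} D(U)={1,3,4,5}: Z {2,3,4,5}->{2,3,4}; Y {1,2,3,4}->{1,2,3}; U {1,3,4,5}->{3,4,5}
Constraint 2 (Y + Z = U) on D(Y)={1,2,3} D(Z)={2,3,4} D(U)={3,4,5}: no change
Constraint 3 (Z < U) on D(Z)={2,3,4} D(U)={3,4,5}: no change
Constraint 4 (Y != Z) on D(Y)={1,2,3} D(Z)={2,3,4}: no change
So after constraint 4: D(Z) = {2,3,4}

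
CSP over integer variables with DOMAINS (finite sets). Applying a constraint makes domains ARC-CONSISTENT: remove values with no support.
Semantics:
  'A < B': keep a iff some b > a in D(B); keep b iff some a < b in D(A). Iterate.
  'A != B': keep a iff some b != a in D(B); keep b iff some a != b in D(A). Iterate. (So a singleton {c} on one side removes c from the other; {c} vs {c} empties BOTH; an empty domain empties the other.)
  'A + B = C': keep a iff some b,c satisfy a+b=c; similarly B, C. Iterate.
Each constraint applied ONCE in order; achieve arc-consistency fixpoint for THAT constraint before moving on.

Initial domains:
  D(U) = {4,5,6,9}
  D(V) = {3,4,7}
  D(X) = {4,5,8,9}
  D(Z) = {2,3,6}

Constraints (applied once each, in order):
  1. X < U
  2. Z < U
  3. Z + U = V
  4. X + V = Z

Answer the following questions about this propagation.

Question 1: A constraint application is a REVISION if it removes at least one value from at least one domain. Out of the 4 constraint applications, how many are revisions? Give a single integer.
Constraint 1 (X < U) on D(X)={4,5,8,9} D(U)={4,5,6,9}: X {4,5,8,9}->{4,5,8}; U {4,5,6,9}->{5,6,9} => REVISION
Constraint 2 (Z < U) on D(Z)={2,3,6} D(U)={5,6,9}: no change => not a revision
Constraint 3 (Z + U = V) on D(Z)={2,3,6} D(U)={5,6,9} D(V)={3,4,7}: Z {2,3,6}->{2}; U {5,6,9}->{5}; V {3,4,7}->{7} => REVISION
Constraint 4 (X + V = Z) on D(X)={4,5,8} D(V)={7} D(Z)={2}: X {4,5,8}->{}; V {7}->{}; Z {2}->{} => REVISION
Total revisions = 3

Answer: 3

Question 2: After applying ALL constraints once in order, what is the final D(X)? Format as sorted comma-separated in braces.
Answer: {}

Derivation:
Constraint 1 (X < U) on D(X)={4,5,8,9} D(U)={4,5,6,9}: X {4,5,8,9}->{4,5,8}; U {4,5,6,9}->{5,6,9}
Constraint 2 (Z < U) on D(Z)={2,3,6} D(U)={5,6,9}: no change
Constraint 3 (Z + U = V) on D(Z)={2,3,6} D(U)={5,6,9} D(V)={3,4,7}: Z {2,3,6}->{2}; U {5,6,9}->{5}; V {3,4,7}->{7}
Constraint 4 (X + V = Z) on D(X)={4,5,8} D(V)={7} D(Z)={2}: X {4,5,8}->{}; V {7}->{}; Z {2}->{}
So after all 4 constraints: D(X) = {}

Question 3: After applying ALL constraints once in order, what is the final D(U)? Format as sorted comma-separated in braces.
Answer: {5}

Derivation:
Constraint 1 (X < U) on D(X)={4,5,8,9} D(U)={4,5,6,9}: X {4,5,8,9}->{4,5,8}; U {4,5,6,9}->{5,6,9}
Constraint 2 (Z < U) on D(Z)={2,3,6} D(U)={5,6,9}: no change
Constraint 3 (Z + U = V) on D(Z)={2,3,6} D(U)={5,6,9} D(V)={3,4,7}: Z {2,3,6}->{2}; U {5,6,9}->{5}; V {3,4,7}->{7}
Constraint 4 (X + V = Z) on D(X)={4,5,8} D(V)={7} D(Z)={2}: X {4,5,8}->{}; V {7}->{}; Z {2}->{}
So after all 4 constraints: D(U) = {5}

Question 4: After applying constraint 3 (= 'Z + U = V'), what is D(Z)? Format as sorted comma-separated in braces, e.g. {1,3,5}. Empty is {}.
Answer: {2}

Derivation:
Constraint 1 (X < U) on D(X)={4,5,8,9} D(U)={4,5,6,9}: X {4,5,8,9}->{4,5,8}; U {4,5,6,9}->{5,6,9}
Constraint 2 (Z < U) on D(Z)={2,3,6} D(U)={5,6,9}: no change
Constraint 3 (Z + U = V) on D(Z)={2,3,6} D(U)={5,6,9} D(V)={3,4,7}: Z {2,3,6}->{2}; U {5,6,9}->{5}; V {3,4,7}->{7}
So after constraint 3: D(Z) = {2}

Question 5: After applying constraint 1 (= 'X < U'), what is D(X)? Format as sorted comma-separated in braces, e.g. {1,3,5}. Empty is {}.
Answer: {4,5,8}

Derivation:
Constraint 1 (X < U) on D(X)={4,5,8,9} D(U)={4,5,6,9}: X {4,5,8,9}->{4,5,8}; U {4,5,6,9}->{5,6,9}
So after constraint 1: D(X) = {4,5,8}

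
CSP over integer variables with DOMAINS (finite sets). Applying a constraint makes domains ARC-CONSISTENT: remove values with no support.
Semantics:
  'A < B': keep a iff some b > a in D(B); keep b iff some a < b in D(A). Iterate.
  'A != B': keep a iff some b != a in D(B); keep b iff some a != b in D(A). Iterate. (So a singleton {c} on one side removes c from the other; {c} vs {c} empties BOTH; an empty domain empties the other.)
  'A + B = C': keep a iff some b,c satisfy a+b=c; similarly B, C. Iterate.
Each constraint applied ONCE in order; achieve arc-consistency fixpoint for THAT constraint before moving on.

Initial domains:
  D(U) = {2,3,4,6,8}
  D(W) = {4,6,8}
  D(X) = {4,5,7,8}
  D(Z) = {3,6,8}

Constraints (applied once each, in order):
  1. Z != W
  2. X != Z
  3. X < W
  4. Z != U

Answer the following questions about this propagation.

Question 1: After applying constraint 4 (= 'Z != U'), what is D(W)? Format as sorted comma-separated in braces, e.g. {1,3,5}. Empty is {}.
Constraint 1 (Z != W) on D(Z)={3,6,8} D(W)={4,6,8}: no change
Constraint 2 (X != Z) on D(X)={4,5,7,8} D(Z)={3,6,8}: no change
Constraint 3 (X < W) on D(X)={4,5,7,8} D(W)={4,6,8}: X {4,5,7,8}->{4,5,7}; W {4,6,8}->{6,8}
Constraint 4 (Z != U) on D(Z)={3,6,8} D(U)={2,3,4,6,8}: no change
So after constraint 4: D(W) = {6,8}

Answer: {6,8}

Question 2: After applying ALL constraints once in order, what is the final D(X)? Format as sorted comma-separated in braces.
Constraint 1 (Z != W) on D(Z)={3,6,8} D(W)={4,6,8}: no change
Constraint 2 (X != Z) on D(X)={4,5,7,8} D(Z)={3,6,8}: no change
Constraint 3 (X < W) on D(X)={4,5,7,8} D(W)={4,6,8}: X {4,5,7,8}->{4,5,7}; W {4,6,8}->{6,8}
Constraint 4 (Z != U) on D(Z)={3,6,8} D(U)={2,3,4,6,8}: no change
So after all 4 constraints: D(X) = {4,5,7}

Answer: {4,5,7}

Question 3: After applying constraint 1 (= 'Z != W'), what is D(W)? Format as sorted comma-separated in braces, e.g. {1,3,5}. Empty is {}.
Constraint 1 (Z != W) on D(Z)={3,6,8} D(W)={4,6,8}: no change
So after constraint 1: D(W) = {4,6,8}

Answer: {4,6,8}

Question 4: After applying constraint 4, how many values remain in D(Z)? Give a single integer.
Constraint 1 (Z != W) on D(Z)={3,6,8} D(W)={4,6,8}: no change
Constraint 2 (X != Z) on D(X)={4,5,7,8} D(Z)={3,6,8}: no change
Constraint 3 (X < W) on D(X)={4,5,7,8} D(W)={4,6,8}: X {4,5,7,8}->{4,5,7}; W {4,6,8}->{6,8}
Constraint 4 (Z != U) on D(Z)={3,6,8} D(U)={2,3,4,6,8}: no change
So after constraint 4: D(Z)={3,6,8}, size = 3

Answer: 3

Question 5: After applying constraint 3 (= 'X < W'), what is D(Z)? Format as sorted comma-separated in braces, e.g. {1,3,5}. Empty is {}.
Answer: {3,6,8}

Derivation:
Constraint 1 (Z != W) on D(Z)={3,6,8} D(W)={4,6,8}: no change
Constraint 2 (X != Z) on D(X)={4,5,7,8} D(Z)={3,6,8}: no change
Constraint 3 (X < W) on D(X)={4,5,7,8} D(W)={4,6,8}: X {4,5,7,8}->{4,5,7}; W {4,6,8}->{6,8}
So after constraint 3: D(Z) = {3,6,8}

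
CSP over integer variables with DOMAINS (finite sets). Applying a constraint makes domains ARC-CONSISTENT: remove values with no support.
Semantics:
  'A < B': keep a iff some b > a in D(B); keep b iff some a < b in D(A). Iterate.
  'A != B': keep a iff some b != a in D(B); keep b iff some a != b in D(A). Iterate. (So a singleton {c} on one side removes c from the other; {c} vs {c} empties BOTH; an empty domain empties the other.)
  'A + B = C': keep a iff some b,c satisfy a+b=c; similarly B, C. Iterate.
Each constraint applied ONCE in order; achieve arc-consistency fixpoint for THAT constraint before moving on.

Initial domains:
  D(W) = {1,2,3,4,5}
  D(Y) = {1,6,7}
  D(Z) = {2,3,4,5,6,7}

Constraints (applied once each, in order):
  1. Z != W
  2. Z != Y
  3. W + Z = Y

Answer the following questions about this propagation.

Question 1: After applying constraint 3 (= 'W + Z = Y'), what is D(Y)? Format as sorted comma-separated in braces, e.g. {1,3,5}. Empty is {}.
Constraint 1 (Z != W) on D(Z)={2,3,4,5,6,7} D(W)={1,2,3,4,5}: no change
Constraint 2 (Z != Y) on D(Z)={2,3,4,5,6,7} D(Y)={1,6,7}: no change
Constraint 3 (W + Z = Y) on D(W)={1,2,3,4,5} D(Z)={2,3,4,5,6,7} D(Y)={1,6,7}: Z {2,3,4,5,6,7}->{2,3,4,5,6}; Y {1,6,7}->{6,7}
So after constraint 3: D(Y) = {6,7}

Answer: {6,7}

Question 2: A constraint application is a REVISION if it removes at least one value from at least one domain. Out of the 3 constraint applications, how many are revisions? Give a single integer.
Answer: 1

Derivation:
Constraint 1 (Z != W) on D(Z)={2,3,4,5,6,7} D(W)={1,2,3,4,5}: no change => not a revision
Constraint 2 (Z != Y) on D(Z)={2,3,4,5,6,7} D(Y)={1,6,7}: no change => not a revision
Constraint 3 (W + Z = Y) on D(W)={1,2,3,4,5} D(Z)={2,3,4,5,6,7} D(Y)={1,6,7}: Z {2,3,4,5,6,7}->{2,3,4,5,6}; Y {1,6,7}->{6,7} => REVISION
Total revisions = 1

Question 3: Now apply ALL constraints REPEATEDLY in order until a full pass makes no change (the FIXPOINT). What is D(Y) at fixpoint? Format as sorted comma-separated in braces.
pass 0 (initial): D(Y)={1,6,7}
pass 1: Y {1,6,7}->{6,7}; Z {2,3,4,5,6,7}->{2,3,4,5,6}
pass 2: no change
Fixpoint after 2 passes: D(Y) = {6,7}

Answer: {6,7}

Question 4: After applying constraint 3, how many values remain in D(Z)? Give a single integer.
Constraint 1 (Z != W) on D(Z)={2,3,4,5,6,7} D(W)={1,2,3,4,5}: no change
Constraint 2 (Z != Y) on D(Z)={2,3,4,5,6,7} D(Y)={1,6,7}: no change
Constraint 3 (W + Z = Y) on D(W)={1,2,3,4,5} D(Z)={2,3,4,5,6,7} D(Y)={1,6,7}: Z {2,3,4,5,6,7}->{2,3,4,5,6}; Y {1,6,7}->{6,7}
So after constraint 3: D(Z)={2,3,4,5,6}, size = 5

Answer: 5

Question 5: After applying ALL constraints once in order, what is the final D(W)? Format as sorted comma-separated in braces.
Constraint 1 (Z != W) on D(Z)={2,3,4,5,6,7} D(W)={1,2,3,4,5}: no change
Constraint 2 (Z != Y) on D(Z)={2,3,4,5,6,7} D(Y)={1,6,7}: no change
Constraint 3 (W + Z = Y) on D(W)={1,2,3,4,5} D(Z)={2,3,4,5,6,7} D(Y)={1,6,7}: Z {2,3,4,5,6,7}->{2,3,4,5,6}; Y {1,6,7}->{6,7}
So after all 3 constraints: D(W) = {1,2,3,4,5}

Answer: {1,2,3,4,5}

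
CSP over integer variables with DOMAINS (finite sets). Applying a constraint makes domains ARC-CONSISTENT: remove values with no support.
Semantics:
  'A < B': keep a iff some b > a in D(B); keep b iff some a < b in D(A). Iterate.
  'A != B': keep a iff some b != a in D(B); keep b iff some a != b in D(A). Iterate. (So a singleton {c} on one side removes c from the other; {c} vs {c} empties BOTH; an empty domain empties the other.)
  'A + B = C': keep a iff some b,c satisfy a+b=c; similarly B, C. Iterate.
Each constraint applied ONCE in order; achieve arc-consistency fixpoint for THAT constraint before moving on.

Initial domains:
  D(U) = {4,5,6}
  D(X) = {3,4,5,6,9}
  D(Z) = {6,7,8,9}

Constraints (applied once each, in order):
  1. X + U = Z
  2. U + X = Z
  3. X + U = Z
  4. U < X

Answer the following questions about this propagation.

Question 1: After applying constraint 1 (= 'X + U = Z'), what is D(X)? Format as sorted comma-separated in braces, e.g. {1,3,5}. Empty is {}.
Constraint 1 (X + U = Z) on D(X)={3,4,5,6,9} D(U)={4,5,6} D(Z)={6,7,8,9}: X {3,4,5,6,9}->{3,4,5}; Z {6,7,8,9}->{7,8,9}
So after constraint 1: D(X) = {3,4,5}

Answer: {3,4,5}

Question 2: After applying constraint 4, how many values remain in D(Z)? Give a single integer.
Answer: 3

Derivation:
Constraint 1 (X + U = Z) on D(X)={3,4,5,6,9} D(U)={4,5,6} D(Z)={6,7,8,9}: X {3,4,5,6,9}->{3,4,5}; Z {6,7,8,9}->{7,8,9}
Constraint 2 (U + X = Z) on D(U)={4,5,6} D(X)={3,4,5} D(Z)={7,8,9}: no change
Constraint 3 (X + U = Z) on D(X)={3,4,5} D(U)={4,5,6} D(Z)={7,8,9}: no change
Constraint 4 (U < X) on D(U)={4,5,6} D(X)={3,4,5}: U {4,5,6}->{4}; X {3,4,5}->{5}
So after constraint 4: D(Z)={7,8,9}, size = 3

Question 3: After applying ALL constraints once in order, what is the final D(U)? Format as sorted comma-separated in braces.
Constraint 1 (X + U = Z) on D(X)={3,4,5,6,9} D(U)={4,5,6} D(Z)={6,7,8,9}: X {3,4,5,6,9}->{3,4,5}; Z {6,7,8,9}->{7,8,9}
Constraint 2 (U + X = Z) on D(U)={4,5,6} D(X)={3,4,5} D(Z)={7,8,9}: no change
Constraint 3 (X + U = Z) on D(X)={3,4,5} D(U)={4,5,6} D(Z)={7,8,9}: no change
Constraint 4 (U < X) on D(U)={4,5,6} D(X)={3,4,5}: U {4,5,6}->{4}; X {3,4,5}->{5}
So after all 4 constraints: D(U) = {4}

Answer: {4}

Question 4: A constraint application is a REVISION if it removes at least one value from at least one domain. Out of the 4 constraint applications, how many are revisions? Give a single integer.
Answer: 2

Derivation:
Constraint 1 (X + U = Z) on D(X)={3,4,5,6,9} D(U)={4,5,6} D(Z)={6,7,8,9}: X {3,4,5,6,9}->{3,4,5}; Z {6,7,8,9}->{7,8,9} => REVISION
Constraint 2 (U + X = Z) on D(U)={4,5,6} D(X)={3,4,5} D(Z)={7,8,9}: no change => not a revision
Constraint 3 (X + U = Z) on D(X)={3,4,5} D(U)={4,5,6} D(Z)={7,8,9}: no change => not a revision
Constraint 4 (U < X) on D(U)={4,5,6} D(X)={3,4,5}: U {4,5,6}->{4}; X {3,4,5}->{5} => REVISION
Total revisions = 2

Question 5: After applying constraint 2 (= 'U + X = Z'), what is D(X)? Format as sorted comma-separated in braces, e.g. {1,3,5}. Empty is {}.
Constraint 1 (X + U = Z) on D(X)={3,4,5,6,9} D(U)={4,5,6} D(Z)={6,7,8,9}: X {3,4,5,6,9}->{3,4,5}; Z {6,7,8,9}->{7,8,9}
Constraint 2 (U + X = Z) on D(U)={4,5,6} D(X)={3,4,5} D(Z)={7,8,9}: no change
So after constraint 2: D(X) = {3,4,5}

Answer: {3,4,5}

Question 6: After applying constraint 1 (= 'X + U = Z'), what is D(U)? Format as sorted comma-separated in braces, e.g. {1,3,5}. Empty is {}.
Answer: {4,5,6}

Derivation:
Constraint 1 (X + U = Z) on D(X)={3,4,5,6,9} D(U)={4,5,6} D(Z)={6,7,8,9}: X {3,4,5,6,9}->{3,4,5}; Z {6,7,8,9}->{7,8,9}
So after constraint 1: D(U) = {4,5,6}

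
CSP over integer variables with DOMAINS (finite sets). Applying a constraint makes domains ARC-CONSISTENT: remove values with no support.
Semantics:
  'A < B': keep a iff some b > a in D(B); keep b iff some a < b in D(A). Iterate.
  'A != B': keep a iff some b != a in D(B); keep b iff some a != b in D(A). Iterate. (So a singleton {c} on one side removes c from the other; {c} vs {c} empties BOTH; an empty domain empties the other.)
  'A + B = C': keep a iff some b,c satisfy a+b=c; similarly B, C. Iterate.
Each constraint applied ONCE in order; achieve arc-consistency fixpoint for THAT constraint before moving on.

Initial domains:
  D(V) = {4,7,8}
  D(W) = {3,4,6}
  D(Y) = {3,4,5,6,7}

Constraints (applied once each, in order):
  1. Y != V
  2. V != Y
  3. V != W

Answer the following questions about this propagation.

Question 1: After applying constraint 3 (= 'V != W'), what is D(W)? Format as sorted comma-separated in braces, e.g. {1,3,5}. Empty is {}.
Answer: {3,4,6}

Derivation:
Constraint 1 (Y != V) on D(Y)={3,4,5,6,7} D(V)={4,7,8}: no change
Constraint 2 (V != Y) on D(V)={4,7,8} D(Y)={3,4,5,6,7}: no change
Constraint 3 (V != W) on D(V)={4,7,8} D(W)={3,4,6}: no change
So after constraint 3: D(W) = {3,4,6}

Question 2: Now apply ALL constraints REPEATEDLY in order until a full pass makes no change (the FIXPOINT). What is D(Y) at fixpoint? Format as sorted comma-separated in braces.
Answer: {3,4,5,6,7}

Derivation:
pass 0 (initial): D(Y)={3,4,5,6,7}
pass 1: no change
Fixpoint after 1 passes: D(Y) = {3,4,5,6,7}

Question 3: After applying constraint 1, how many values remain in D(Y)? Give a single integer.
Constraint 1 (Y != V) on D(Y)={3,4,5,6,7} D(V)={4,7,8}: no change
So after constraint 1: D(Y)={3,4,5,6,7}, size = 5

Answer: 5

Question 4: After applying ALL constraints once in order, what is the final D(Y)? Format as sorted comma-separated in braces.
Answer: {3,4,5,6,7}

Derivation:
Constraint 1 (Y != V) on D(Y)={3,4,5,6,7} D(V)={4,7,8}: no change
Constraint 2 (V != Y) on D(V)={4,7,8} D(Y)={3,4,5,6,7}: no change
Constraint 3 (V != W) on D(V)={4,7,8} D(W)={3,4,6}: no change
So after all 3 constraints: D(Y) = {3,4,5,6,7}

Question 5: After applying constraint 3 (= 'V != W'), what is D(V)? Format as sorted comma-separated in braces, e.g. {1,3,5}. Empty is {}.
Constraint 1 (Y != V) on D(Y)={3,4,5,6,7} D(V)={4,7,8}: no change
Constraint 2 (V != Y) on D(V)={4,7,8} D(Y)={3,4,5,6,7}: no change
Constraint 3 (V != W) on D(V)={4,7,8} D(W)={3,4,6}: no change
So after constraint 3: D(V) = {4,7,8}

Answer: {4,7,8}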